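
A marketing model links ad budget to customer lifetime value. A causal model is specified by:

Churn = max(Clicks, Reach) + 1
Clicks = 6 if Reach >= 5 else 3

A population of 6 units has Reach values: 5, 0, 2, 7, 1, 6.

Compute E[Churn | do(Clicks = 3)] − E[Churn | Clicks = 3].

1.5

Every unit gets Clicks=3 under the intervention. Churn values become 6, 4, 4, 8, 4, 7; E[Churn|do(Clicks=3)] = 5.5.
Conditioning on Clicks=3 selects the 3 unit(s) with Reach ∈ {0, 2, 1}. Their Churn values: 4, 4, 4. Mean = 4.
Difference = 5.5 − 4 = 1.5.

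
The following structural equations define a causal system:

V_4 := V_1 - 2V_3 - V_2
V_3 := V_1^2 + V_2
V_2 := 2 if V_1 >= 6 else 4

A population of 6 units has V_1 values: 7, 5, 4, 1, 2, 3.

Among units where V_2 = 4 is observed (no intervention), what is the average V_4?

-31

E[V_4|V_2=4] averages over only the 5 units with V_2=4 (V_1 = 5, 4, 1, 2, 3): V_4 = -57, -40, -13, -18, -27, mean -31.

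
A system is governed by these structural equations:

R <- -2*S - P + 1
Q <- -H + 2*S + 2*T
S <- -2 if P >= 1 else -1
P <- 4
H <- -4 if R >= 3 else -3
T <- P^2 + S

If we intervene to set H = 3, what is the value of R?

do(H=3) replaces the equation H <- -4 if R >= 3 else -3 with the constant H = 3.
R is not downstream of the intervention, so its value is determined by the original equations.
S = -2 if P >= 1 else -1  [with P=4]  = -2
R = -2*S - P + 1  [with S=-2, P=4]  = 1

1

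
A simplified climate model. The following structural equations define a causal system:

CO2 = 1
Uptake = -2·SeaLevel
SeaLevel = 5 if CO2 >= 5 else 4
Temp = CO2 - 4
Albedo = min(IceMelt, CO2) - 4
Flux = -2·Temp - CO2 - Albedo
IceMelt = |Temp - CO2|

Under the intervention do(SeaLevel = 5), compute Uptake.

-10

Under do(SeaLevel=5), the mechanism SeaLevel = 5 if CO2 >= 5 else 4 is discarded; SeaLevel is fixed at 5.
Uptake = -2·SeaLevel  [with SeaLevel=5]  = -10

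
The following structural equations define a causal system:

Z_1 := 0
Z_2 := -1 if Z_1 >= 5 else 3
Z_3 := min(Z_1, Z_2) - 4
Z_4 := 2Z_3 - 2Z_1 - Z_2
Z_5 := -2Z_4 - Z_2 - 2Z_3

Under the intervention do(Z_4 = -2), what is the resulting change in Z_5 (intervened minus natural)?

Intervening sets Z_4 = -2 and removes its equation (Z_4 := 2Z_3 - 2Z_1 - Z_2).
Z_2 = -1 if Z_1 >= 5 else 3  [with Z_1=0]  = 3
Z_3 = min(Z_1, Z_2) - 4  [with Z_1=0, Z_2=3]  = -4
Z_5 = -2Z_4 - Z_2 - 2Z_3  [with Z_4=-2, Z_2=3, Z_3=-4]  = 9
Without intervention: Z_2 = -1 if Z_1 >= 5 else 3  [with Z_1=0]  = 3; Z_3 = min(Z_1, Z_2) - 4  [with Z_1=0, Z_2=3]  = -4; Z_4 = 2Z_3 - 2Z_1 - Z_2  [with Z_3=-4, Z_1=0, Z_2=3]  = -11; Z_5 = -2Z_4 - Z_2 - 2Z_3  [with Z_4=-11, Z_2=3, Z_3=-4]  = 27.
Change = 9 − 27 = -18.

-18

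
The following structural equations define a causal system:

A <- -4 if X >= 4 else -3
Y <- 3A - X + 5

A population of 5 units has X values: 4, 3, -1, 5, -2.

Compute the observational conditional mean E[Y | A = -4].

-11.5

E[Y|A=-4] averages over only the 2 units with A=-4 (X = 4, 5): Y = -11, -12, mean -11.5.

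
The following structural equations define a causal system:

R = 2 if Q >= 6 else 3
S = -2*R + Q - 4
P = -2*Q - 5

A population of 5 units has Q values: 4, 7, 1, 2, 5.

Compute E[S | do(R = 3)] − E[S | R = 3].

0.8

do(R=3) breaks R's dependence on Q. With R=3 fixed, S across the units is -6, -3, -9, -8, -5, mean -6.2.
Conditioning on R=3 selects the 4 unit(s) with Q ∈ {4, 1, 2, 5}. Their S values: -6, -9, -8, -5. Mean = -7.
Difference = -6.2 − (-7) = 0.8.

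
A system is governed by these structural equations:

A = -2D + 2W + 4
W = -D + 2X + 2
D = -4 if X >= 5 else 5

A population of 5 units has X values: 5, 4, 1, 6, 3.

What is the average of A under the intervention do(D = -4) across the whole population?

39.2

do(D=-4) breaks D's dependence on X. With D=-4 fixed, A across the units is 44, 40, 28, 48, 36, mean 39.2.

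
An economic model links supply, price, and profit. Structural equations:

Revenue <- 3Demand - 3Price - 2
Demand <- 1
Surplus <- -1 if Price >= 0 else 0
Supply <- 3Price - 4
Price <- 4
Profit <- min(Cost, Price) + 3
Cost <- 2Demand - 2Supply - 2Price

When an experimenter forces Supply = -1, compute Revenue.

-11

do(Supply=-1) replaces the equation Supply <- 3Price - 4 with the constant Supply = -1.
Revenue is not downstream of the intervention, so its value is determined by the original equations.
Revenue = 3Demand - 3Price - 2  [with Demand=1, Price=4]  = -11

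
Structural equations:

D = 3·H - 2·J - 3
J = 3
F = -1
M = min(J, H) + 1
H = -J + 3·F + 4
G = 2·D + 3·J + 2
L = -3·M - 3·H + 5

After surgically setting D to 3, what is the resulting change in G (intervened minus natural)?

The intervention breaks the incoming arrows to D: D = 3·H - 2·J - 3 no longer applies, and D = 3.
G = 2·D + 3·J + 2  [with D=3, J=3]  = 17
Without intervention: H = -J + 3·F + 4  [with J=3, F=-1]  = -2; D = 3·H - 2·J - 3  [with H=-2, J=3]  = -15; G = 2·D + 3·J + 2  [with D=-15, J=3]  = -19.
Change = 17 − (-19) = 36.

36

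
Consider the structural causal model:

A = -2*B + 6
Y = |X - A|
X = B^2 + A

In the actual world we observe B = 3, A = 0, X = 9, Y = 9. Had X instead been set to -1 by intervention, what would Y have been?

The intervention breaks the incoming arrows to X: X = B^2 + A no longer applies, and X = -1.
A = -2*B + 6  [with B=3]  = 0
Y = |X - A|  [with X=-1, A=0]  = 1

1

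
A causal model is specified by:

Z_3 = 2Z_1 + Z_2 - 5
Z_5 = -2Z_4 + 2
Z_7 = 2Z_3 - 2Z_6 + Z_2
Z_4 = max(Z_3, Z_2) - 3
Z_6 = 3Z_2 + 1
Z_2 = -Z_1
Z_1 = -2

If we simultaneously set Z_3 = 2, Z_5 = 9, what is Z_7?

-8

Under do(Z_3 = 2, Z_5 = 9), each intervened variable's structural equation is replaced by its fixed value.
Z_2 = -Z_1  [with Z_1=-2]  = 2
Z_6 = 3Z_2 + 1  [with Z_2=2]  = 7
Z_7 = 2Z_3 - 2Z_6 + Z_2  [with Z_3=2, Z_6=7, Z_2=2]  = -8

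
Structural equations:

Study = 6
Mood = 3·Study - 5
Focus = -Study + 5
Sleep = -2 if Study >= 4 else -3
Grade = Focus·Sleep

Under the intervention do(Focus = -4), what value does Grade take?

8

do(Focus=-4) replaces the equation Focus = -Study + 5 with the constant Focus = -4.
Sleep = -2 if Study >= 4 else -3  [with Study=6]  = -2
Grade = Focus·Sleep  [with Focus=-4, Sleep=-2]  = 8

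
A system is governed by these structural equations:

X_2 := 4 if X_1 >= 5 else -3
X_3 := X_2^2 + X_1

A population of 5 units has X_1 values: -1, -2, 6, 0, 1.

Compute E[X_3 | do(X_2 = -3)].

9.8

The intervention sets X_2=-3 in all 5 units regardless of X_1. Recomputing X_3 per unit gives 8, 7, 15, 9, 10; average 9.8.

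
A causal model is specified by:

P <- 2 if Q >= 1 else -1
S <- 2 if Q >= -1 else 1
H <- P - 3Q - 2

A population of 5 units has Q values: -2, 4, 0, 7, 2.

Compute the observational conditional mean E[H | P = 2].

Conditioning on P=2 selects the 3 unit(s) with Q ∈ {4, 7, 2}. Their H values: -12, -21, -6. Mean = -13.

-13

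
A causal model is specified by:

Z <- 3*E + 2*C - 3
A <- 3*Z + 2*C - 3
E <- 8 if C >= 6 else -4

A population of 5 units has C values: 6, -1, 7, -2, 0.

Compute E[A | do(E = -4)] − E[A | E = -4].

Every unit gets E=-4 under the intervention. A values become 0, -56, 8, -64, -48; E[A|do(E=-4)] = -32.
Observing E=-4 restricts to units where E's equation naturally yields -4: C ∈ {-1, -2, 0}. In that subpopulation A = -56, -64, -48, mean -56.
Difference = -32 − (-56) = 24.

24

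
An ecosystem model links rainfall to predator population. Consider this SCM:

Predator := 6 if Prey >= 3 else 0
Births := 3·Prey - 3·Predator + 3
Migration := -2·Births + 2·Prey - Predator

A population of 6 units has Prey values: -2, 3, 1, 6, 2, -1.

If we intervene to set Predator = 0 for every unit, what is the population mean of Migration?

-12

do(Predator=0) breaks Predator's dependence on Prey. With Predator=0 fixed, Migration across the units is 2, -18, -10, -30, -14, -2, mean -12.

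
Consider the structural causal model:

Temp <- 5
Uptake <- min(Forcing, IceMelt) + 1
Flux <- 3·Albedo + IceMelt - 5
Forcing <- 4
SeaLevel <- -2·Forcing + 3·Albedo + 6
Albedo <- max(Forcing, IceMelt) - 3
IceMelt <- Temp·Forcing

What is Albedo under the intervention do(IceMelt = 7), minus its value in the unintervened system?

The intervention breaks the incoming arrows to IceMelt: IceMelt <- Temp·Forcing no longer applies, and IceMelt = 7.
Albedo = max(Forcing, IceMelt) - 3  [with Forcing=4, IceMelt=7]  = 4
Without intervention: IceMelt = Temp·Forcing  [with Temp=5, Forcing=4]  = 20; Albedo = max(Forcing, IceMelt) - 3  [with Forcing=4, IceMelt=20]  = 17.
Change = 4 − 17 = -13.

-13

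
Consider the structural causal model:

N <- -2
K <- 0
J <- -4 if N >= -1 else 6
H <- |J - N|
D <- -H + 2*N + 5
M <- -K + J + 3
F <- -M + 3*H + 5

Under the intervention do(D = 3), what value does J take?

do(D=3) replaces the equation D <- -H + 2*N + 5 with the constant D = 3.
J is not downstream of the intervention, so its value is determined by the original equations.
J = -4 if N >= -1 else 6  [with N=-2]  = 6

6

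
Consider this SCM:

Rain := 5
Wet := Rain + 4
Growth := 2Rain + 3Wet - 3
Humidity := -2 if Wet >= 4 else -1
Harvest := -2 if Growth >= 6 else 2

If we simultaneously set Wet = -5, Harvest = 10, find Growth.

-8

Under do(Wet = -5, Harvest = 10), each intervened variable's structural equation is replaced by its fixed value.
Growth = 2Rain + 3Wet - 3  [with Rain=5, Wet=-5]  = -8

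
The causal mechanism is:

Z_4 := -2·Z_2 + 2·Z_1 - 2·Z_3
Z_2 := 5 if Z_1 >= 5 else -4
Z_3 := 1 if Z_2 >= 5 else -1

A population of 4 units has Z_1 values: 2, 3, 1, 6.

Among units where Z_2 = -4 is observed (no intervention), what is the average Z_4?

14

E[Z_4|Z_2=-4] averages over only the 3 units with Z_2=-4 (Z_1 = 2, 3, 1): Z_4 = 14, 16, 12, mean 14.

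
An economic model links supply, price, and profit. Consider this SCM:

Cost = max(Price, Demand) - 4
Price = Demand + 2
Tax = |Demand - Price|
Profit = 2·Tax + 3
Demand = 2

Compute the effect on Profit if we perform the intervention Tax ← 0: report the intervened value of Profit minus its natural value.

Intervening sets Tax = 0 and removes its equation (Tax = |Demand - Price|).
Profit = 2·Tax + 3  [with Tax=0]  = 3
Without intervention: Price = Demand + 2  [with Demand=2]  = 4; Tax = |Demand - Price|  [with Demand=2, Price=4]  = 2; Profit = 2·Tax + 3  [with Tax=2]  = 7.
Change = 3 − 7 = -4.

-4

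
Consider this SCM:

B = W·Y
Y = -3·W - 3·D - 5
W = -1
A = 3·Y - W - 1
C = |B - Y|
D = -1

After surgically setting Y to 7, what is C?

do(Y=7) replaces the equation Y = -3·W - 3·D - 5 with the constant Y = 7.
B = W·Y  [with W=-1, Y=7]  = -7
C = |B - Y|  [with B=-7, Y=7]  = 14

14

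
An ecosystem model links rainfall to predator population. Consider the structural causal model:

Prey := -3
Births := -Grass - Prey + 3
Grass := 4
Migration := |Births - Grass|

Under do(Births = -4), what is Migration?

8

The intervention breaks the incoming arrows to Births: Births := -Grass - Prey + 3 no longer applies, and Births = -4.
Migration = |Births - Grass|  [with Births=-4, Grass=4]  = 8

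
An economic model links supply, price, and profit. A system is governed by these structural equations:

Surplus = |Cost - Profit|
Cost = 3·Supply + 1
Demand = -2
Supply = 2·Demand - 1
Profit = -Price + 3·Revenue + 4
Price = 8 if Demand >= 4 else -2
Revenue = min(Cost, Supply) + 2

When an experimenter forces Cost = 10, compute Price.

The intervention breaks the incoming arrows to Cost: Cost = 3·Supply + 1 no longer applies, and Cost = 10.
Since Price is not a descendant of the intervened variable, it is unaffected.
Price = 8 if Demand >= 4 else -2  [with Demand=-2]  = -2

-2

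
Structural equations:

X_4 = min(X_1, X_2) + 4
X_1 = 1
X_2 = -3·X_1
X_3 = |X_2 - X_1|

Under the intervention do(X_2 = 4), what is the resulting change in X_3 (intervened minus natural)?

-1

The intervention breaks the incoming arrows to X_2: X_2 = -3·X_1 no longer applies, and X_2 = 4.
X_3 = |X_2 - X_1|  [with X_2=4, X_1=1]  = 3
Without intervention: X_2 = -3·X_1  [with X_1=1]  = -3; X_3 = |X_2 - X_1|  [with X_2=-3, X_1=1]  = 4.
Change = 3 − 4 = -1.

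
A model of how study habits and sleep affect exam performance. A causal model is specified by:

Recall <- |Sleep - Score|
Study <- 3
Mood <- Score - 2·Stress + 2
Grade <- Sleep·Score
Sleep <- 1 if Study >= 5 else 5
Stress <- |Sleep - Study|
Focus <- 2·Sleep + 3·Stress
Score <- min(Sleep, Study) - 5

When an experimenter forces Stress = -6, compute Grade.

The intervention breaks the incoming arrows to Stress: Stress <- |Sleep - Study| no longer applies, and Stress = -6.
Since Grade is not a descendant of the intervened variable, it is unaffected.
Sleep = 1 if Study >= 5 else 5  [with Study=3]  = 5
Score = min(Sleep, Study) - 5  [with Sleep=5, Study=3]  = -2
Grade = Sleep·Score  [with Sleep=5, Score=-2]  = -10

-10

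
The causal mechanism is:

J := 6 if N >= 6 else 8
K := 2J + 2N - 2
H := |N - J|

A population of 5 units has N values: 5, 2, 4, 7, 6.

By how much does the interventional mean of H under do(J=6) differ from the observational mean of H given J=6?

1.1

do(J=6) breaks J's dependence on N. With J=6 fixed, H across the units is 1, 4, 2, 1, 0, mean 1.6.
E[H|J=6] averages over only the 2 units with J=6 (N = 7, 6): H = 1, 0, mean 0.5.
Difference = 1.6 − 0.5 = 1.1.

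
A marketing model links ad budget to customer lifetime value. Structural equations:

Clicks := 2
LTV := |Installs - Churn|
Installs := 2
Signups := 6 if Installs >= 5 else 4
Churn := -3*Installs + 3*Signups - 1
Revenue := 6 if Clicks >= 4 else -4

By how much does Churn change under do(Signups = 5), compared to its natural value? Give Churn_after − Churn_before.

3

The intervention breaks the incoming arrows to Signups: Signups := 6 if Installs >= 5 else 4 no longer applies, and Signups = 5.
Churn = -3*Installs + 3*Signups - 1  [with Installs=2, Signups=5]  = 8
Without intervention: Signups = 6 if Installs >= 5 else 4  [with Installs=2]  = 4; Churn = -3*Installs + 3*Signups - 1  [with Installs=2, Signups=4]  = 5.
Change = 8 − 5 = 3.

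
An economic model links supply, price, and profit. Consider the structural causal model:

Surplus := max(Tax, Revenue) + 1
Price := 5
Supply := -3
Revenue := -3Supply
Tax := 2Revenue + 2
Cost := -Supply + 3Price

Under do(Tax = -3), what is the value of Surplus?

The intervention breaks the incoming arrows to Tax: Tax := 2Revenue + 2 no longer applies, and Tax = -3.
Revenue = -3Supply  [with Supply=-3]  = 9
Surplus = max(Tax, Revenue) + 1  [with Tax=-3, Revenue=9]  = 10

10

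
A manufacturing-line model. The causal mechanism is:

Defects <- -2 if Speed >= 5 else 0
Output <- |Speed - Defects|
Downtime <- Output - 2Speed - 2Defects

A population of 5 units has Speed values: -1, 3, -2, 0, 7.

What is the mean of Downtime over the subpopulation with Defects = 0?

Observing Defects=0 restricts to units where Defects's equation naturally yields 0: Speed ∈ {-1, 3, -2, 0}. In that subpopulation Downtime = 3, -3, 6, 0, mean 1.5.

1.5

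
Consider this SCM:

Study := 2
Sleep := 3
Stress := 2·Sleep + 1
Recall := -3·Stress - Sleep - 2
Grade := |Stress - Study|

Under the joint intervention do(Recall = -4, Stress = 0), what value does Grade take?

2

The joint intervention fixes Recall = -4, Stress = 0, removing each variable's own equation.
Grade = |Stress - Study|  [with Stress=0, Study=2]  = 2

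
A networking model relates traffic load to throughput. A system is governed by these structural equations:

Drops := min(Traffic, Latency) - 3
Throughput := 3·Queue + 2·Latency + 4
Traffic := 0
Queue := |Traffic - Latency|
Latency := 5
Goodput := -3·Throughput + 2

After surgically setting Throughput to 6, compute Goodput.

The intervention breaks the incoming arrows to Throughput: Throughput := 3·Queue + 2·Latency + 4 no longer applies, and Throughput = 6.
Goodput = -3·Throughput + 2  [with Throughput=6]  = -16

-16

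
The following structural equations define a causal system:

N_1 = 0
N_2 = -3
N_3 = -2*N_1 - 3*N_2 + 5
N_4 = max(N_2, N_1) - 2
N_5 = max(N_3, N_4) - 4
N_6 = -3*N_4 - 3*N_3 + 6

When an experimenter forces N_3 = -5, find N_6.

The intervention breaks the incoming arrows to N_3: N_3 = -2*N_1 - 3*N_2 + 5 no longer applies, and N_3 = -5.
N_4 = max(N_2, N_1) - 2  [with N_2=-3, N_1=0]  = -2
N_6 = -3*N_4 - 3*N_3 + 6  [with N_4=-2, N_3=-5]  = 27

27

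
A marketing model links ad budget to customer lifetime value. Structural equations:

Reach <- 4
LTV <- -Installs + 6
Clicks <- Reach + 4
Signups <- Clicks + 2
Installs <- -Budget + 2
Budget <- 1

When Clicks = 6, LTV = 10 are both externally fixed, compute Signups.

8

The joint intervention fixes Clicks = 6, LTV = 10, removing each variable's own equation.
Signups = Clicks + 2  [with Clicks=6]  = 8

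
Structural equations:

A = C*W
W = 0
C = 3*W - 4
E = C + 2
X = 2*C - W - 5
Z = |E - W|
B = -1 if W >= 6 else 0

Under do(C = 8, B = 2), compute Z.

Setting C = 8, B = 2 by intervention discards those variables' equations.
E = C + 2  [with C=8]  = 10
Z = |E - W|  [with E=10, W=0]  = 10

10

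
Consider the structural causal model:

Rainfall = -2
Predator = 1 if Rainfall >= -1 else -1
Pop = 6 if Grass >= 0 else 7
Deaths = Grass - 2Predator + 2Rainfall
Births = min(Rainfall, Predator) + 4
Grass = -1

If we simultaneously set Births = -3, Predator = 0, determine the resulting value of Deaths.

The joint intervention fixes Births = -3, Predator = 0, removing each variable's own equation.
Deaths = Grass - 2Predator + 2Rainfall  [with Grass=-1, Predator=0, Rainfall=-2]  = -5

-5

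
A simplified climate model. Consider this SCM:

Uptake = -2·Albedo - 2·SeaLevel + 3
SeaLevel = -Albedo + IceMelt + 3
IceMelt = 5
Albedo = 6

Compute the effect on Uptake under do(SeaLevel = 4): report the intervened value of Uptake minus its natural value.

The intervention breaks the incoming arrows to SeaLevel: SeaLevel = -Albedo + IceMelt + 3 no longer applies, and SeaLevel = 4.
Uptake = -2·Albedo - 2·SeaLevel + 3  [with Albedo=6, SeaLevel=4]  = -17
Without intervention: SeaLevel = -Albedo + IceMelt + 3  [with Albedo=6, IceMelt=5]  = 2; Uptake = -2·Albedo - 2·SeaLevel + 3  [with Albedo=6, SeaLevel=2]  = -13.
Change = -17 − (-13) = -4.

-4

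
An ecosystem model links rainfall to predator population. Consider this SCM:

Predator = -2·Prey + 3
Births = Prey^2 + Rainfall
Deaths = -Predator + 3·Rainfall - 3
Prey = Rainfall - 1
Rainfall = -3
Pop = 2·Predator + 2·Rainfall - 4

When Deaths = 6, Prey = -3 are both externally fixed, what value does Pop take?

8

The joint intervention fixes Deaths = 6, Prey = -3, removing each variable's own equation.
Predator = -2·Prey + 3  [with Prey=-3]  = 9
Pop = 2·Predator + 2·Rainfall - 4  [with Predator=9, Rainfall=-3]  = 8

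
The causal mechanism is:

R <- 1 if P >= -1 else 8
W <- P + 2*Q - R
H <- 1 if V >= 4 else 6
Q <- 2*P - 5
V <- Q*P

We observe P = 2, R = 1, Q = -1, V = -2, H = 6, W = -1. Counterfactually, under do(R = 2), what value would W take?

-2

Under do(R=2), the mechanism R <- 1 if P >= -1 else 8 is discarded; R is fixed at 2.
Q = 2*P - 5  [with P=2]  = -1
W = P + 2*Q - R  [with P=2, Q=-1, R=2]  = -2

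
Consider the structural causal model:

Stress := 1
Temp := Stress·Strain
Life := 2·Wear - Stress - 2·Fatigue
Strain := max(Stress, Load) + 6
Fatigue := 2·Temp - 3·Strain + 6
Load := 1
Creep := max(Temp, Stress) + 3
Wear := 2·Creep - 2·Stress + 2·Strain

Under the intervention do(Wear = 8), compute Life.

Intervening sets Wear = 8 and removes its equation (Wear := 2·Creep - 2·Stress + 2·Strain).
Strain = max(Stress, Load) + 6  [with Stress=1, Load=1]  = 7
Temp = Stress·Strain  [with Stress=1, Strain=7]  = 7
Fatigue = 2·Temp - 3·Strain + 6  [with Temp=7, Strain=7]  = -1
Life = 2·Wear - Stress - 2·Fatigue  [with Wear=8, Stress=1, Fatigue=-1]  = 17

17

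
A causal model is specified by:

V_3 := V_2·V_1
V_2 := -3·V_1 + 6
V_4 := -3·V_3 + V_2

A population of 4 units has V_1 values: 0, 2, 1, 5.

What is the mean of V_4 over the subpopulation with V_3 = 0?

E[V_4|V_3=0] averages over only the 2 units with V_3=0 (V_1 = 0, 2): V_4 = 6, 0, mean 3.

3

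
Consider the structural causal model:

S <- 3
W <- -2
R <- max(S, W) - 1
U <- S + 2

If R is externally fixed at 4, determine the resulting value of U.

5

Under do(R=4), the mechanism R <- max(S, W) - 1 is discarded; R is fixed at 4.
Since U is not a descendant of the intervened variable, it is unaffected.
U = S + 2  [with S=3]  = 5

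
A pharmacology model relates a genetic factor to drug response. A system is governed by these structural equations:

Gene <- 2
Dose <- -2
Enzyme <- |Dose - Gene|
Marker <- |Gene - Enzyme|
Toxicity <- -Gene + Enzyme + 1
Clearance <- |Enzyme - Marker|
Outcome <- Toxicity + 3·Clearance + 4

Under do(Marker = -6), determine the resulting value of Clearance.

Under do(Marker=-6), the mechanism Marker <- |Gene - Enzyme| is discarded; Marker is fixed at -6.
Enzyme = |Dose - Gene|  [with Dose=-2, Gene=2]  = 4
Clearance = |Enzyme - Marker|  [with Enzyme=4, Marker=-6]  = 10

10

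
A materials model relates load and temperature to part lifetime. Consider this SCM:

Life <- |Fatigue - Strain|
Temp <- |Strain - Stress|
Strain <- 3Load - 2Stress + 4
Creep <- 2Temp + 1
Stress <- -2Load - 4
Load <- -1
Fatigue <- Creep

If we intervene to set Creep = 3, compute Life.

Under do(Creep=3), the mechanism Creep <- 2Temp + 1 is discarded; Creep is fixed at 3.
Stress = -2Load - 4  [with Load=-1]  = -2
Strain = 3Load - 2Stress + 4  [with Load=-1, Stress=-2]  = 5
Fatigue = Creep  [with Creep=3]  = 3
Life = |Fatigue - Strain|  [with Fatigue=3, Strain=5]  = 2

2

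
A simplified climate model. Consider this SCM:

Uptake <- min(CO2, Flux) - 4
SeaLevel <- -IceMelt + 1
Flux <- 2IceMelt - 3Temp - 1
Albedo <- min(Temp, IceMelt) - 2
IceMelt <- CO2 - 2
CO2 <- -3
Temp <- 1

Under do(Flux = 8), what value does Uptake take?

Intervening sets Flux = 8 and removes its equation (Flux <- 2IceMelt - 3Temp - 1).
Uptake = min(CO2, Flux) - 4  [with CO2=-3, Flux=8]  = -7

-7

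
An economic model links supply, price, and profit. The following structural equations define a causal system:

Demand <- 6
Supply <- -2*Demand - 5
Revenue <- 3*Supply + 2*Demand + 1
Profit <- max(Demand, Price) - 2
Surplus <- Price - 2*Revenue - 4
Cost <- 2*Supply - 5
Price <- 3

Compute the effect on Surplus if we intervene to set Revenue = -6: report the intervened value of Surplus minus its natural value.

Under do(Revenue=-6), the mechanism Revenue <- 3*Supply + 2*Demand + 1 is discarded; Revenue is fixed at -6.
Surplus = Price - 2*Revenue - 4  [with Price=3, Revenue=-6]  = 11
Without intervention: Supply = -2*Demand - 5  [with Demand=6]  = -17; Revenue = 3*Supply + 2*Demand + 1  [with Supply=-17, Demand=6]  = -38; Surplus = Price - 2*Revenue - 4  [with Price=3, Revenue=-38]  = 75.
Change = 11 − 75 = -64.

-64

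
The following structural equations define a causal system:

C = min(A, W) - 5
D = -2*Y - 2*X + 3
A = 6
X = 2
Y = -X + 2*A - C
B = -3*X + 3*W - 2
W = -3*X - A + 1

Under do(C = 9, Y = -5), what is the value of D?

9

Under do(C = 9, Y = -5), each intervened variable's structural equation is replaced by its fixed value.
D = -2*Y - 2*X + 3  [with Y=-5, X=2]  = 9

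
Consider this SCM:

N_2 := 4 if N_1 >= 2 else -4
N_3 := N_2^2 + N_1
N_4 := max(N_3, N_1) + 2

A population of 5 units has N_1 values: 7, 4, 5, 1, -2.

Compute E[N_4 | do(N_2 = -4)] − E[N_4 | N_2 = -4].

3.5

The intervention sets N_2=-4 in all 5 units regardless of N_1. Recomputing N_4 per unit gives 25, 22, 23, 19, 16; average 21.
Observing N_2=-4 restricts to units where N_2's equation naturally yields -4: N_1 ∈ {1, -2}. In that subpopulation N_4 = 19, 16, mean 17.5.
Difference = 21 − 17.5 = 3.5.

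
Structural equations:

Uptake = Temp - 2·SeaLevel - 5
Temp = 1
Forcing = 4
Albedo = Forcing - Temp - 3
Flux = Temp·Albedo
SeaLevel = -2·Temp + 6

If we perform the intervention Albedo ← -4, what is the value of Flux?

-4

do(Albedo=-4) replaces the equation Albedo = Forcing - Temp - 3 with the constant Albedo = -4.
Flux = Temp·Albedo  [with Temp=1, Albedo=-4]  = -4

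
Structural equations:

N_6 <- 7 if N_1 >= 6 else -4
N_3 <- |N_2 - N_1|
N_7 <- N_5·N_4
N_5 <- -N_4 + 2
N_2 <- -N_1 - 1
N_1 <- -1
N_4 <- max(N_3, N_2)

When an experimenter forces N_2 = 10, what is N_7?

Under do(N_2=10), the mechanism N_2 <- -N_1 - 1 is discarded; N_2 is fixed at 10.
N_3 = |N_2 - N_1|  [with N_2=10, N_1=-1]  = 11
N_4 = max(N_3, N_2)  [with N_3=11, N_2=10]  = 11
N_5 = -N_4 + 2  [with N_4=11]  = -9
N_7 = N_5·N_4  [with N_5=-9, N_4=11]  = -99

-99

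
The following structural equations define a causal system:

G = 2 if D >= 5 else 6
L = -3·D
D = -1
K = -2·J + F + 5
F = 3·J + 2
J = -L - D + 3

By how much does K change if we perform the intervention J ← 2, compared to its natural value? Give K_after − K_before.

1

Under do(J=2), the mechanism J = -L - D + 3 is discarded; J is fixed at 2.
F = 3·J + 2  [with J=2]  = 8
K = -2·J + F + 5  [with J=2, F=8]  = 9
Without intervention: L = -3·D  [with D=-1]  = 3; J = -L - D + 3  [with L=3, D=-1]  = 1; F = 3·J + 2  [with J=1]  = 5; K = -2·J + F + 5  [with J=1, F=5]  = 8.
Change = 9 − 8 = 1.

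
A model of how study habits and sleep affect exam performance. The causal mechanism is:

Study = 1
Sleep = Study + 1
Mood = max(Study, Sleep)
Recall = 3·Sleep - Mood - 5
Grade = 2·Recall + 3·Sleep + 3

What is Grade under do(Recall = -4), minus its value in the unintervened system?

-6

Intervening sets Recall = -4 and removes its equation (Recall = 3·Sleep - Mood - 5).
Sleep = Study + 1  [with Study=1]  = 2
Grade = 2·Recall + 3·Sleep + 3  [with Recall=-4, Sleep=2]  = 1
Without intervention: Sleep = Study + 1  [with Study=1]  = 2; Mood = max(Study, Sleep)  [with Study=1, Sleep=2]  = 2; Recall = 3·Sleep - Mood - 5  [with Sleep=2, Mood=2]  = -1; Grade = 2·Recall + 3·Sleep + 3  [with Recall=-1, Sleep=2]  = 7.
Change = 1 − 7 = -6.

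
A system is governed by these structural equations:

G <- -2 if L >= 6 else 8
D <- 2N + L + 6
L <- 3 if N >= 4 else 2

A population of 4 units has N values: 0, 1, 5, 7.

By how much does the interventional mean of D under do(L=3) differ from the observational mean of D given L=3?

-5.5

do(L=3) breaks L's dependence on N. With L=3 fixed, D across the units is 9, 11, 19, 23, mean 15.5.
Observing L=3 restricts to units where L's equation naturally yields 3: N ∈ {5, 7}. In that subpopulation D = 19, 23, mean 21.
Difference = 15.5 − 21 = -5.5.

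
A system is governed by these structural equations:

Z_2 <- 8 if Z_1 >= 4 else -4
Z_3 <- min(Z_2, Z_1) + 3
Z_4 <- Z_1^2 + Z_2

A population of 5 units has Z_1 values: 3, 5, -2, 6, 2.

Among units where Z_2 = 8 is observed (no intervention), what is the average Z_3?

8.5

Conditioning on Z_2=8 selects the 2 unit(s) with Z_1 ∈ {5, 6}. Their Z_3 values: 8, 9. Mean = 8.5.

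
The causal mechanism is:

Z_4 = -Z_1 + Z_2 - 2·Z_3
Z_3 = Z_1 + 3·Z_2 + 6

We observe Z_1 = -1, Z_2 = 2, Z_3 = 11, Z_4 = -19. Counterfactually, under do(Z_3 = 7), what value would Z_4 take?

The intervention breaks the incoming arrows to Z_3: Z_3 = Z_1 + 3·Z_2 + 6 no longer applies, and Z_3 = 7.
Z_4 = -Z_1 + Z_2 - 2·Z_3  [with Z_1=-1, Z_2=2, Z_3=7]  = -11

-11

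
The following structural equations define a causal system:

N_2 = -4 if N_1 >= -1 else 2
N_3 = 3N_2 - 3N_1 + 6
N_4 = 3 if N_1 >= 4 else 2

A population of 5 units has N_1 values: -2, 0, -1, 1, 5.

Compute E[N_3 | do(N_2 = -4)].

The intervention sets N_2=-4 in all 5 units regardless of N_1. Recomputing N_3 per unit gives 0, -6, -3, -9, -21; average -7.8.

-7.8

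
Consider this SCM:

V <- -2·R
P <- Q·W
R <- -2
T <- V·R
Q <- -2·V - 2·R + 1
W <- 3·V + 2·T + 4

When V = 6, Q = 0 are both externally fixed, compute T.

-12

Setting V = 6, Q = 0 by intervention discards those variables' equations.
T = V·R  [with V=6, R=-2]  = -12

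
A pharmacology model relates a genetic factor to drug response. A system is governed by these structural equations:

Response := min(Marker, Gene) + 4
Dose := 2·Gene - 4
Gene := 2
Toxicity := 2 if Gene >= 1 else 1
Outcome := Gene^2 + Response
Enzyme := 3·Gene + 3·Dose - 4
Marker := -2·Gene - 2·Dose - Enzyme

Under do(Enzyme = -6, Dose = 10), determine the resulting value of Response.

Setting Enzyme = -6, Dose = 10 by intervention discards those variables' equations.
Marker = -2·Gene - 2·Dose - Enzyme  [with Gene=2, Dose=10, Enzyme=-6]  = -18
Response = min(Marker, Gene) + 4  [with Marker=-18, Gene=2]  = -14

-14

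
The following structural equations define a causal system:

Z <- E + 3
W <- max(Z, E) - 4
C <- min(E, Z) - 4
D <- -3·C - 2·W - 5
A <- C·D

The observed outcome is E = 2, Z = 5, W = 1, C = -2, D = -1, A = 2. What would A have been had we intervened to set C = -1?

Under do(C=-1), the mechanism C <- min(E, Z) - 4 is discarded; C is fixed at -1.
Z = E + 3  [with E=2]  = 5
W = max(Z, E) - 4  [with Z=5, E=2]  = 1
D = -3·C - 2·W - 5  [with C=-1, W=1]  = -4
A = C·D  [with C=-1, D=-4]  = 4

4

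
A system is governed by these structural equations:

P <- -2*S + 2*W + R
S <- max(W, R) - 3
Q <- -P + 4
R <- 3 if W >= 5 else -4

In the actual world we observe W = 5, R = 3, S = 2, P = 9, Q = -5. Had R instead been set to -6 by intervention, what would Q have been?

4

do(R=-6) replaces the equation R <- 3 if W >= 5 else -4 with the constant R = -6.
S = max(W, R) - 3  [with W=5, R=-6]  = 2
P = -2*S + 2*W + R  [with S=2, W=5, R=-6]  = 0
Q = -P + 4  [with P=0]  = 4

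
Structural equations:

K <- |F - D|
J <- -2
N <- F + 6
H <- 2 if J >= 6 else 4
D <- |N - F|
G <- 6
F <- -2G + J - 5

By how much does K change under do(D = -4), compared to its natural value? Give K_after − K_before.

Intervening sets D = -4 and removes its equation (D <- |N - F|).
F = -2G + J - 5  [with G=6, J=-2]  = -19
K = |F - D|  [with F=-19, D=-4]  = 15
Without intervention: F = -2G + J - 5  [with G=6, J=-2]  = -19; N = F + 6  [with F=-19]  = -13; D = |N - F|  [with N=-13, F=-19]  = 6; K = |F - D|  [with F=-19, D=6]  = 25.
Change = 15 − 25 = -10.

-10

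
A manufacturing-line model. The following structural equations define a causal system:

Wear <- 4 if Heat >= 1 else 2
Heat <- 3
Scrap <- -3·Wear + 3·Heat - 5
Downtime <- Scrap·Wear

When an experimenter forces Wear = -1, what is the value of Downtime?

Under do(Wear=-1), the mechanism Wear <- 4 if Heat >= 1 else 2 is discarded; Wear is fixed at -1.
Scrap = -3·Wear + 3·Heat - 5  [with Wear=-1, Heat=3]  = 7
Downtime = Scrap·Wear  [with Scrap=7, Wear=-1]  = -7

-7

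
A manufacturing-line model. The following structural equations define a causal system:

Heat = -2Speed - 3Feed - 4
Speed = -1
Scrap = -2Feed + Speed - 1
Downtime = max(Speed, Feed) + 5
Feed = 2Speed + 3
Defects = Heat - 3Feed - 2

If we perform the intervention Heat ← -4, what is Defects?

-9

The intervention breaks the incoming arrows to Heat: Heat = -2Speed - 3Feed - 4 no longer applies, and Heat = -4.
Feed = 2Speed + 3  [with Speed=-1]  = 1
Defects = Heat - 3Feed - 2  [with Heat=-4, Feed=1]  = -9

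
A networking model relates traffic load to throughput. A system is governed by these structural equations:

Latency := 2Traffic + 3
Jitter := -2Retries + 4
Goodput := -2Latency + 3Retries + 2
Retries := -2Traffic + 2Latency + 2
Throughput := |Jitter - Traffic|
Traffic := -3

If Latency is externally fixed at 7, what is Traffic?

Under do(Latency=7), the mechanism Latency := 2Traffic + 3 is discarded; Latency is fixed at 7.
Traffic is not downstream of the intervention, so its value is determined by the original equations.

-3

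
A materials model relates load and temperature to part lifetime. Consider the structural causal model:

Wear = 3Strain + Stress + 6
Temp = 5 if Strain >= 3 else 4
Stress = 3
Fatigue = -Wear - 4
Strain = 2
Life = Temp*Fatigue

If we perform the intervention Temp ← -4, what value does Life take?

76

The intervention breaks the incoming arrows to Temp: Temp = 5 if Strain >= 3 else 4 no longer applies, and Temp = -4.
Wear = 3Strain + Stress + 6  [with Strain=2, Stress=3]  = 15
Fatigue = -Wear - 4  [with Wear=15]  = -19
Life = Temp*Fatigue  [with Temp=-4, Fatigue=-19]  = 76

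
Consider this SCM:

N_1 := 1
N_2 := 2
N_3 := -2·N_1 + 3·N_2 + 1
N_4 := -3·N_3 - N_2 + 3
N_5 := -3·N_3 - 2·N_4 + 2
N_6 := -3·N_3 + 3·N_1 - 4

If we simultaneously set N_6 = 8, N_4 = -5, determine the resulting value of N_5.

-3

Setting N_6 = 8, N_4 = -5 by intervention discards those variables' equations.
N_3 = -2·N_1 + 3·N_2 + 1  [with N_1=1, N_2=2]  = 5
N_5 = -3·N_3 - 2·N_4 + 2  [with N_3=5, N_4=-5]  = -3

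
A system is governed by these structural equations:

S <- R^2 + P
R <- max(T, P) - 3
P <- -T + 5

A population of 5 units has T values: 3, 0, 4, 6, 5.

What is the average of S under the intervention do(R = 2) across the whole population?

Under do(R=2), R's equation is replaced by R=2 for every unit. Per-unit S: 6, 9, 5, 3, 4. Mean = 5.4.

5.4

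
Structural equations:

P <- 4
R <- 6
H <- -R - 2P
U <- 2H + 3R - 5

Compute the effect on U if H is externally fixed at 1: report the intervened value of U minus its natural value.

The intervention breaks the incoming arrows to H: H <- -R - 2P no longer applies, and H = 1.
U = 2H + 3R - 5  [with H=1, R=6]  = 15
Without intervention: H = -R - 2P  [with R=6, P=4]  = -14; U = 2H + 3R - 5  [with H=-14, R=6]  = -15.
Change = 15 − (-15) = 30.

30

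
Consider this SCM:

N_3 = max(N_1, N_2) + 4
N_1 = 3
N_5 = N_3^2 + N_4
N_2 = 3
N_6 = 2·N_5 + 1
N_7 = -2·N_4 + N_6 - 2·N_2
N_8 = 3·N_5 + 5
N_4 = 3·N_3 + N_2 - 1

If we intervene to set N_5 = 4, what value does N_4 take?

The intervention breaks the incoming arrows to N_5: N_5 = N_3^2 + N_4 no longer applies, and N_5 = 4.
Since N_4 is not a descendant of the intervened variable, it is unaffected.
N_3 = max(N_1, N_2) + 4  [with N_1=3, N_2=3]  = 7
N_4 = 3·N_3 + N_2 - 1  [with N_3=7, N_2=3]  = 23

23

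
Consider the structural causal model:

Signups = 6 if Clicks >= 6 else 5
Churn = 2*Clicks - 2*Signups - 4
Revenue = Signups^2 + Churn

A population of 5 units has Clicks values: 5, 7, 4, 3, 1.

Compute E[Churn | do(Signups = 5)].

-6

Under do(Signups=5), Signups's equation is replaced by Signups=5 for every unit. Per-unit Churn: -4, 0, -6, -8, -12. Mean = -6.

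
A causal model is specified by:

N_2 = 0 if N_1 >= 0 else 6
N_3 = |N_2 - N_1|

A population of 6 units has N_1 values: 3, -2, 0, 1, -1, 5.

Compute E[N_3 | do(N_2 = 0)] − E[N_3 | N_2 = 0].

-0.25

The intervention sets N_2=0 in all 6 units regardless of N_1. Recomputing N_3 per unit gives 3, 2, 0, 1, 1, 5; average 2.
Conditioning on N_2=0 selects the 4 unit(s) with N_1 ∈ {3, 0, 1, 5}. Their N_3 values: 3, 0, 1, 5. Mean = 2.25.
Difference = 2 − 2.25 = -0.25.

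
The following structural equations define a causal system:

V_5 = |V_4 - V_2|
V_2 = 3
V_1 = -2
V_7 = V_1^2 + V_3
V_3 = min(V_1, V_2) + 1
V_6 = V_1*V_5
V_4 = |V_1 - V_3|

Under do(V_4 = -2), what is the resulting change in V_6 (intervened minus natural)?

Under do(V_4=-2), the mechanism V_4 = |V_1 - V_3| is discarded; V_4 is fixed at -2.
V_5 = |V_4 - V_2|  [with V_4=-2, V_2=3]  = 5
V_6 = V_1*V_5  [with V_1=-2, V_5=5]  = -10
Without intervention: V_3 = min(V_1, V_2) + 1  [with V_1=-2, V_2=3]  = -1; V_4 = |V_1 - V_3|  [with V_1=-2, V_3=-1]  = 1; V_5 = |V_4 - V_2|  [with V_4=1, V_2=3]  = 2; V_6 = V_1*V_5  [with V_1=-2, V_5=2]  = -4.
Change = -10 − (-4) = -6.

-6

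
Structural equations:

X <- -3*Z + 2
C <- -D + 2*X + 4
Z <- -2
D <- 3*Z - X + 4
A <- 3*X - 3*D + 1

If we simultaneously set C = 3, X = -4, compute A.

The joint intervention fixes C = 3, X = -4, removing each variable's own equation.
D = 3*Z - X + 4  [with Z=-2, X=-4]  = 2
A = 3*X - 3*D + 1  [with X=-4, D=2]  = -17

-17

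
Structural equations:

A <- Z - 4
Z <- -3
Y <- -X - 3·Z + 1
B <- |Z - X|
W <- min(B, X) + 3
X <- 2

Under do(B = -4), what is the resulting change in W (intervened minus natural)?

-6

The intervention breaks the incoming arrows to B: B <- |Z - X| no longer applies, and B = -4.
W = min(B, X) + 3  [with B=-4, X=2]  = -1
Without intervention: B = |Z - X|  [with Z=-3, X=2]  = 5; W = min(B, X) + 3  [with B=5, X=2]  = 5.
Change = -1 − 5 = -6.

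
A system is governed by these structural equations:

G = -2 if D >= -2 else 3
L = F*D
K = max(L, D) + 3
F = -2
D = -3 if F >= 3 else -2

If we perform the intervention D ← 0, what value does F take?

Under do(D=0), the mechanism D = -3 if F >= 3 else -2 is discarded; D is fixed at 0.
F is not downstream of the intervention, so its value is determined by the original equations.

-2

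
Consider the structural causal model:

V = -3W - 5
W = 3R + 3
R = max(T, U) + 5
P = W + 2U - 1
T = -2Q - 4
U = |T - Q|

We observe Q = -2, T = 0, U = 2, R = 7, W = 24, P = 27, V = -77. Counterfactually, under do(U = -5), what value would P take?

The intervention breaks the incoming arrows to U: U = |T - Q| no longer applies, and U = -5.
T = -2Q - 4  [with Q=-2]  = 0
R = max(T, U) + 5  [with T=0, U=-5]  = 5
W = 3R + 3  [with R=5]  = 18
P = W + 2U - 1  [with W=18, U=-5]  = 7

7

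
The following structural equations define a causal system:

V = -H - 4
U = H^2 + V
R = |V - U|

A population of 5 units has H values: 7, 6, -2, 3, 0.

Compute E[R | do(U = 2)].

8.8

The intervention sets U=2 in all 5 units regardless of H. Recomputing R per unit gives 13, 12, 4, 9, 6; average 8.8.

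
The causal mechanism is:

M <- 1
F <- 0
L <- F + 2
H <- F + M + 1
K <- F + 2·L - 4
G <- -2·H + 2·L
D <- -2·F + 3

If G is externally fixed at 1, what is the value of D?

3

Intervening sets G = 1 and removes its equation (G <- -2·H + 2·L).
No directed path runs from G to D, so D keeps its natural value.
D = -2·F + 3  [with F=0]  = 3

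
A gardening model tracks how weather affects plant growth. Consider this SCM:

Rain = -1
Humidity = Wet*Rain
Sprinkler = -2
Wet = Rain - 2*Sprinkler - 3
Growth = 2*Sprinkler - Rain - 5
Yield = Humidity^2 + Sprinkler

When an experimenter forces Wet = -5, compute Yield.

The intervention breaks the incoming arrows to Wet: Wet = Rain - 2*Sprinkler - 3 no longer applies, and Wet = -5.
Humidity = Wet*Rain  [with Wet=-5, Rain=-1]  = 5
Yield = Humidity^2 + Sprinkler  [with Humidity=5, Sprinkler=-2]  = 23

23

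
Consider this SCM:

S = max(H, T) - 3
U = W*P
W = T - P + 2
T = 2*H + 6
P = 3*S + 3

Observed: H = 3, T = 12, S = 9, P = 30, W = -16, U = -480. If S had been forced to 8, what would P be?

The intervention breaks the incoming arrows to S: S = max(H, T) - 3 no longer applies, and S = 8.
P = 3*S + 3  [with S=8]  = 27

27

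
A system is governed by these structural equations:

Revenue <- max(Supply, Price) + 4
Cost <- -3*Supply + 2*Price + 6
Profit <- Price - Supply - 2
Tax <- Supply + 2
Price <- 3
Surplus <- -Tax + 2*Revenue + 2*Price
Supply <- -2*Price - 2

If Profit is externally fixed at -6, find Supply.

-8

do(Profit=-6) replaces the equation Profit <- Price - Supply - 2 with the constant Profit = -6.
Supply is not downstream of the intervention, so its value is determined by the original equations.
Supply = -2*Price - 2  [with Price=3]  = -8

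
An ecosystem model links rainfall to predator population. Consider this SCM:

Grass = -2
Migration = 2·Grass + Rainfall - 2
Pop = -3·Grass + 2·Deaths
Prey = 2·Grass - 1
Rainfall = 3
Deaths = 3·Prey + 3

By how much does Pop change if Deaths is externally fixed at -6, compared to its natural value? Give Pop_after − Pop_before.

Under do(Deaths=-6), the mechanism Deaths = 3·Prey + 3 is discarded; Deaths is fixed at -6.
Pop = -3·Grass + 2·Deaths  [with Grass=-2, Deaths=-6]  = -6
Without intervention: Prey = 2·Grass - 1  [with Grass=-2]  = -5; Deaths = 3·Prey + 3  [with Prey=-5]  = -12; Pop = -3·Grass + 2·Deaths  [with Grass=-2, Deaths=-12]  = -18.
Change = -6 − (-18) = 12.

12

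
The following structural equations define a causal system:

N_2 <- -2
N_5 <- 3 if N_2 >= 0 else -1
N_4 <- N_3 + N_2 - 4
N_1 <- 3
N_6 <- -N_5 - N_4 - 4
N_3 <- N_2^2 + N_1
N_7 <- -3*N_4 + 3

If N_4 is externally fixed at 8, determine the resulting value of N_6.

Under do(N_4=8), the mechanism N_4 <- N_3 + N_2 - 4 is discarded; N_4 is fixed at 8.
N_5 = 3 if N_2 >= 0 else -1  [with N_2=-2]  = -1
N_6 = -N_5 - N_4 - 4  [with N_5=-1, N_4=8]  = -11

-11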